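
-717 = -717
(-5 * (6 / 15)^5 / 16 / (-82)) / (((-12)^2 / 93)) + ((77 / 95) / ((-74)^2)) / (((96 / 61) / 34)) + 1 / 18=22566374467 / 383922360000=0.06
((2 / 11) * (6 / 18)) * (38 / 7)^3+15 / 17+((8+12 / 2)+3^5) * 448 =22156849961 / 192423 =115146.58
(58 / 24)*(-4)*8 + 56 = -64 / 3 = -21.33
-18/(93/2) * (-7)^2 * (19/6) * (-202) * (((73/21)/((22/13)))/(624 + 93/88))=10735088/269235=39.87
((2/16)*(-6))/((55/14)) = -21/110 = -0.19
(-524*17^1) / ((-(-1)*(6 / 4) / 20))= -356320 / 3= -118773.33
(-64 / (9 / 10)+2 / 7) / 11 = -4462 / 693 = -6.44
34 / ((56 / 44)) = 187 / 7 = 26.71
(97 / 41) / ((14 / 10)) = 1.69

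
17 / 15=1.13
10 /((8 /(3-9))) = -15 /2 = -7.50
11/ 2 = 5.50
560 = 560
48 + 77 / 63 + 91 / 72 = 3635 / 72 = 50.49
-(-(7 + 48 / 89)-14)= 21.54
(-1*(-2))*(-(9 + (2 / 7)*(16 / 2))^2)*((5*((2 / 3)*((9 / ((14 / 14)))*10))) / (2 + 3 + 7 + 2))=-1872300 / 343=-5458.60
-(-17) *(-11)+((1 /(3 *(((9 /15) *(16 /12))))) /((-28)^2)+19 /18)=-5248081 /28224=-185.94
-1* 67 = -67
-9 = -9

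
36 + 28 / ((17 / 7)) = 47.53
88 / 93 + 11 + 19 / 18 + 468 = 268399 / 558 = 481.00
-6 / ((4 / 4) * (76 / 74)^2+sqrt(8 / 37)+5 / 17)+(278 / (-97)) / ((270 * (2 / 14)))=-58248935460479 / 11371838286735+175664604 * sqrt(74) / 868410713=-3.38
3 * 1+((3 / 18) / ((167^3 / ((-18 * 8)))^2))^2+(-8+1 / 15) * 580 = -6491115825007704243586575669187 / 1411623593695042604621952483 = -4598.33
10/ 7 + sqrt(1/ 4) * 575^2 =2314395/ 14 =165313.93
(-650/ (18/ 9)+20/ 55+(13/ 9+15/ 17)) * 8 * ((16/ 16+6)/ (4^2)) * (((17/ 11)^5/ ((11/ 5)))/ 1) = -1585700056045/ 350769078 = -4520.64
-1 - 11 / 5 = -16 / 5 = -3.20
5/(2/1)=5/2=2.50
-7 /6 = -1.17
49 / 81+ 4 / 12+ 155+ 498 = 52969 / 81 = 653.94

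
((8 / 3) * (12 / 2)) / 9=16 / 9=1.78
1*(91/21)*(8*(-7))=-242.67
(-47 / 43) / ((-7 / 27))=1269 / 301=4.22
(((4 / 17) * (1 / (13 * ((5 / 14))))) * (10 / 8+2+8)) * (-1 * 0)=0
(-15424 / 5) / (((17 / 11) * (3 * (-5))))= 169664 / 1275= 133.07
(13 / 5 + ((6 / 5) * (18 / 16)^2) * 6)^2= 877969 / 6400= 137.18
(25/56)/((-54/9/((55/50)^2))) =-121/1344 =-0.09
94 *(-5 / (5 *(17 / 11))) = -1034 / 17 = -60.82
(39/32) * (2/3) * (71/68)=923/1088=0.85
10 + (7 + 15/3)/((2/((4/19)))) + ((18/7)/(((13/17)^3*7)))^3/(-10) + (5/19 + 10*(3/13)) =1633075560209922177/118522830939737315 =13.78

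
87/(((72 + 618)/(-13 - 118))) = -3799/230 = -16.52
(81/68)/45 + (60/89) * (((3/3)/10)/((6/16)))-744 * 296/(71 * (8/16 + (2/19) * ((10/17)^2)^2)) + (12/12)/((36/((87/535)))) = -6050.76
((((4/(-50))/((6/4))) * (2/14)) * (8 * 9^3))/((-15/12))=31104/875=35.55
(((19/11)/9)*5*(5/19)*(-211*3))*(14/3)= -745.96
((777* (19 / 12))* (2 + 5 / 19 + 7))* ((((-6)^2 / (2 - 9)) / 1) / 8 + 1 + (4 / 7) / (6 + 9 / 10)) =5013.77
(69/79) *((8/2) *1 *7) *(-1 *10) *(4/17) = -57.54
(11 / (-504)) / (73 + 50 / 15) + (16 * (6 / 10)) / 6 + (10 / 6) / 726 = 111863023 / 69826680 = 1.60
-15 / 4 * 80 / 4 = -75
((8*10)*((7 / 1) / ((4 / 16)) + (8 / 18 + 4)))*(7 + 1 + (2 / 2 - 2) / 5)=60736 / 3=20245.33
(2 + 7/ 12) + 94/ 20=437/ 60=7.28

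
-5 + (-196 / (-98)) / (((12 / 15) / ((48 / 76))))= -65 / 19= -3.42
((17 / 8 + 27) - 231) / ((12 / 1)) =-1615 / 96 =-16.82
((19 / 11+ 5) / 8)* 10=185 / 22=8.41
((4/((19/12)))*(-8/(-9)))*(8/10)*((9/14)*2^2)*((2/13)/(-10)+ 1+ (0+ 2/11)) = 5.39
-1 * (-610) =610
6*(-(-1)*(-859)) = -5154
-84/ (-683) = 0.12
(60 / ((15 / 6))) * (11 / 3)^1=88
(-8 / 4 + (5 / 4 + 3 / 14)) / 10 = -0.05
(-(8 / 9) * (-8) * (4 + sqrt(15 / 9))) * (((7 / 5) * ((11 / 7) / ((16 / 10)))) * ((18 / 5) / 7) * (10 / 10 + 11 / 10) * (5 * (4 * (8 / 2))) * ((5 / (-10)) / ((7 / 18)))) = -5746.93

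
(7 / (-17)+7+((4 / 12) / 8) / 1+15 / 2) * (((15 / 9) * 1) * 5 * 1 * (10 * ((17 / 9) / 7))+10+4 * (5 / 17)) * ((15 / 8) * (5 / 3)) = 243571250 / 163863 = 1486.43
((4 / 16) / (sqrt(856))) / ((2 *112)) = sqrt(214) / 383488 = 0.00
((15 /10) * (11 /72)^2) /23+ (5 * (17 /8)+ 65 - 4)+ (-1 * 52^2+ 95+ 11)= -200816375 /79488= -2526.37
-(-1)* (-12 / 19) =-0.63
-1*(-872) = 872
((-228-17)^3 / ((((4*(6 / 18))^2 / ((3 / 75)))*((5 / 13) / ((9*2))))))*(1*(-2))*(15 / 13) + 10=142943575 / 4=35735893.75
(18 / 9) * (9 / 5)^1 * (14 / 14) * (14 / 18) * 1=14 / 5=2.80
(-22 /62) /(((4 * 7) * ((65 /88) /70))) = -484 /403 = -1.20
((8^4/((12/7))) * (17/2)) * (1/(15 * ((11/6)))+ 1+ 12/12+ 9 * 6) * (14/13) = 2628921344/2145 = 1225604.36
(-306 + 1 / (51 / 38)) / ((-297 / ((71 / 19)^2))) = 78478288 / 5468067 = 14.35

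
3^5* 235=57105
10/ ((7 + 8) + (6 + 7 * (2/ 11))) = 22/ 49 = 0.45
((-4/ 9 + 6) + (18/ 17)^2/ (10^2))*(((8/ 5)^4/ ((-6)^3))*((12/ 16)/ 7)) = -46333312/ 2560359375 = -0.02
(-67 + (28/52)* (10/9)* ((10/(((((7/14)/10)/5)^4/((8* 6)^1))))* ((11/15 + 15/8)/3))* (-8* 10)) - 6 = -701120000025623/351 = -1997492877565.88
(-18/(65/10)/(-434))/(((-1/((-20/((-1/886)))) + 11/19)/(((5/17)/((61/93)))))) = 30301200/6130740889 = 0.00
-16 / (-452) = 4 / 113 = 0.04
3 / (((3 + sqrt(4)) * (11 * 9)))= 1 / 165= 0.01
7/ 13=0.54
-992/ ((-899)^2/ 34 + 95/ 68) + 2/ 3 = 3030626/ 4849491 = 0.62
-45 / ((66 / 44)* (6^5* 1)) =-5 / 1296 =-0.00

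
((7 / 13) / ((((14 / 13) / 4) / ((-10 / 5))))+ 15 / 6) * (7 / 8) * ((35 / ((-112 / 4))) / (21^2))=5 / 1344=0.00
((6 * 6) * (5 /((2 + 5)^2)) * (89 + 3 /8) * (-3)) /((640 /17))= -328185 /12544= -26.16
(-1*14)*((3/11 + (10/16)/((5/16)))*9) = -3150/11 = -286.36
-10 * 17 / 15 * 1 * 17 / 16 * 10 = -1445 / 12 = -120.42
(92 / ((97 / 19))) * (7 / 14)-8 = 98 / 97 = 1.01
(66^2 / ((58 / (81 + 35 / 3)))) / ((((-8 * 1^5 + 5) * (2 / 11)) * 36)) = -185009 / 522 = -354.42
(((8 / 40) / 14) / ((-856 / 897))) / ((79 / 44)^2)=-108537 / 23372545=-0.00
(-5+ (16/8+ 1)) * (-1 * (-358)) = -716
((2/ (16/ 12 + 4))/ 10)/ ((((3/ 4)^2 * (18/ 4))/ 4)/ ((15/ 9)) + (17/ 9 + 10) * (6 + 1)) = 0.00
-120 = -120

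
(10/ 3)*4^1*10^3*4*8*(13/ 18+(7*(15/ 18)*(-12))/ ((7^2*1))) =-56960000/ 189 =-301375.66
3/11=0.27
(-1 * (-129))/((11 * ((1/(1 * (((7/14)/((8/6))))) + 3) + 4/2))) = 387/253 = 1.53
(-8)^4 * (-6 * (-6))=147456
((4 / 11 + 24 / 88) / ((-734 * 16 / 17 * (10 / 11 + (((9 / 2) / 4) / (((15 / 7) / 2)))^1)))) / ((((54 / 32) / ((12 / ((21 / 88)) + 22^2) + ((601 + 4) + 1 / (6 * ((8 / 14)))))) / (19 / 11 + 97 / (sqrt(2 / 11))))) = -1578497005 * sqrt(22) / 102498696 - 309190135 / 563742828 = -72.78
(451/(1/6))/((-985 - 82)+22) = -246/95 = -2.59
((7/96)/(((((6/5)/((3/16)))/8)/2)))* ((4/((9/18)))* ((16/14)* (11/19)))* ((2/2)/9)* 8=0.86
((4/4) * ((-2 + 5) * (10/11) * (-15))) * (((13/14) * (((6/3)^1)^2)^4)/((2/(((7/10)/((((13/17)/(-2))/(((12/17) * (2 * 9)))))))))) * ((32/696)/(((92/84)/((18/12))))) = 52254720/7337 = 7122.08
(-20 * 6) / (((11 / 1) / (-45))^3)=10935000 / 1331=8215.63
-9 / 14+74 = 1027 / 14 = 73.36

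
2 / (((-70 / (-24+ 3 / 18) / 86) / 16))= 98384 / 105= 936.99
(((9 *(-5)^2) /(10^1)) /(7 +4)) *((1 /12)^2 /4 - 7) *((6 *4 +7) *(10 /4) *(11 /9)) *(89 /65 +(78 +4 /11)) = -11873169415 /109824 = -108110.88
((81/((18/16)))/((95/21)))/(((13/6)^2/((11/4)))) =9.32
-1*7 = -7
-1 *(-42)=42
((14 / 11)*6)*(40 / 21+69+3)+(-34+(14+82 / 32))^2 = 2445499 / 2816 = 868.43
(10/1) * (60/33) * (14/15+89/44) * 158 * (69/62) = 35449670/3751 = 9450.73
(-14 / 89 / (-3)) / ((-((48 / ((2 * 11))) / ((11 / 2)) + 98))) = -847 / 1589451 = -0.00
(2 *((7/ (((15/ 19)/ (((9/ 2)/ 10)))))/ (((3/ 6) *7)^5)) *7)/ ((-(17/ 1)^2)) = -912/ 2478175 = -0.00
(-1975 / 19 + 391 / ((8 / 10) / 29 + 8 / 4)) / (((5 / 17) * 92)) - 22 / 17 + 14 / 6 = 4.32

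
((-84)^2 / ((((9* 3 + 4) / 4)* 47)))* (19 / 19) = 28224 / 1457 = 19.37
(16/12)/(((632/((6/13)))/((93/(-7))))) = -93/7189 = -0.01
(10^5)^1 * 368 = 36800000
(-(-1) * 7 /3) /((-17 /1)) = -7 /51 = -0.14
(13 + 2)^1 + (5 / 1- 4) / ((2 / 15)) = 45 / 2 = 22.50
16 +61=77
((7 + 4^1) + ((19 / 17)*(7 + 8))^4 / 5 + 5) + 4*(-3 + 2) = 1320502377 / 83521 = 15810.42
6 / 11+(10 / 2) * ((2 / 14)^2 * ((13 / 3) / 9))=8653 / 14553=0.59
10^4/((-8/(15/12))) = -1562.50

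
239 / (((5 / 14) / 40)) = 26768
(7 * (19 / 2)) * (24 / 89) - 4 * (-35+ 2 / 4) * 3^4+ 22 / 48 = 23915491 / 2136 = 11196.39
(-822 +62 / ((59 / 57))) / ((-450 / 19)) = 47462 / 1475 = 32.18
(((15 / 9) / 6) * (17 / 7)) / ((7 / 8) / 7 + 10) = 340 / 5103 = 0.07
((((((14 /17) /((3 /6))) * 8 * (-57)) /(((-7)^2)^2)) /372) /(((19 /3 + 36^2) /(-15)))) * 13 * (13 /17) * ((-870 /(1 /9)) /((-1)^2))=-9051166800 /12005964859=-0.75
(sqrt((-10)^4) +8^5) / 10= 16434 / 5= 3286.80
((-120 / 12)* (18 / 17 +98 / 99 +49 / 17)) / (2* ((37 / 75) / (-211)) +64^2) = -218886125 / 18181764843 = -0.01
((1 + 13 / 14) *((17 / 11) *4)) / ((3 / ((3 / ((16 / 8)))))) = 459 / 77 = 5.96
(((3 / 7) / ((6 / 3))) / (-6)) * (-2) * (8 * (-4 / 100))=-4 / 175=-0.02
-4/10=-2/5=-0.40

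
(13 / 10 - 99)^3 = -932574.83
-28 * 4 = -112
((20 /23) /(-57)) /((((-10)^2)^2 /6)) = -1 /109250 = -0.00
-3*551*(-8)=13224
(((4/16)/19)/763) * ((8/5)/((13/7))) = 2/134615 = 0.00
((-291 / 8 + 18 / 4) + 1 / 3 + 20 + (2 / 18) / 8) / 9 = -1.28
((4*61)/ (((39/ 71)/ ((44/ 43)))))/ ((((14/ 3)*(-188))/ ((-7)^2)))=-666974/ 26273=-25.39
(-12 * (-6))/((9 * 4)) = 2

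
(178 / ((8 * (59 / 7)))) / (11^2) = 623 / 28556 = 0.02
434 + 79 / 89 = 38705 / 89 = 434.89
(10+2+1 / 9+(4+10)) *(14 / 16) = 1645 / 72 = 22.85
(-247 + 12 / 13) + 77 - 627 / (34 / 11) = -164393 / 442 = -371.93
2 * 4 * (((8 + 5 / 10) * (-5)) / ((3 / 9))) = -1020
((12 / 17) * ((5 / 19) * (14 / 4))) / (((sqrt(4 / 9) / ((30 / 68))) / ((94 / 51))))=74025 / 93347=0.79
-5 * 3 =-15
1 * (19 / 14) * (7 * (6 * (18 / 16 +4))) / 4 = 2337 / 32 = 73.03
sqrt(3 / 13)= sqrt(39) / 13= 0.48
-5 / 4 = -1.25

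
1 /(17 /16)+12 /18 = 82 /51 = 1.61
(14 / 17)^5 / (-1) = -537824 / 1419857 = -0.38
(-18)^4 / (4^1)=26244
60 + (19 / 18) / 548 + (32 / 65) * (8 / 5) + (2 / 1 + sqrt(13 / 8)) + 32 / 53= sqrt(26) / 4 + 10771006427 / 169907400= 64.67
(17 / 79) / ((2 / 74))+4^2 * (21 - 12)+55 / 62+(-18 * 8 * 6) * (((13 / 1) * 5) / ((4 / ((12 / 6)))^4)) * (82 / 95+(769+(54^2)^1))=-1203964203727 / 93062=-12937226.84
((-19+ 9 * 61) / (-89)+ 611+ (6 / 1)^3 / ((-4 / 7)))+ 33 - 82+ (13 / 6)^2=585497 / 3204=182.74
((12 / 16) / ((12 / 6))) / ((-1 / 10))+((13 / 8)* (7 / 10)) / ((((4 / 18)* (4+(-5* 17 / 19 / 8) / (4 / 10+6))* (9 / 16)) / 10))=1485031 / 76124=19.51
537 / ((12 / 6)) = 537 / 2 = 268.50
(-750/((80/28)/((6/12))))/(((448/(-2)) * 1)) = 75/128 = 0.59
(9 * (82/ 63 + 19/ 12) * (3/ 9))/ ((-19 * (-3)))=727/ 4788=0.15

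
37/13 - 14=-145/13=-11.15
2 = 2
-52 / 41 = -1.27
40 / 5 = 8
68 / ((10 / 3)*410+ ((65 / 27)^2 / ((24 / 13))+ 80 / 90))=1189728 / 23981677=0.05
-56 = -56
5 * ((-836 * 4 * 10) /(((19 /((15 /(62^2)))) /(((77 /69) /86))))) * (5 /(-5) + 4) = -1270500 /950429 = -1.34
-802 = -802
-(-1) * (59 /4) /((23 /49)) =2891 /92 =31.42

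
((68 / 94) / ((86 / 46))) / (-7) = -782 / 14147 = -0.06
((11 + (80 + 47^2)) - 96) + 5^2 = 2229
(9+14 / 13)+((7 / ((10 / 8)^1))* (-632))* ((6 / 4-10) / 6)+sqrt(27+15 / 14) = sqrt(5502) / 14+979669 / 195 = 5029.24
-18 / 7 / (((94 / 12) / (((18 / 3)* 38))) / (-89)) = 2191536 / 329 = 6661.20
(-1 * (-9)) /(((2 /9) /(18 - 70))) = -2106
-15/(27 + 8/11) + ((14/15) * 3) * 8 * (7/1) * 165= 1578159/61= 25871.46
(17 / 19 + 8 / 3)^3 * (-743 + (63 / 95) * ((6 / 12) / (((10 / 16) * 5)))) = -14759733532271 / 439833375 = -33557.56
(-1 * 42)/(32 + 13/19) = -266/207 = -1.29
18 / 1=18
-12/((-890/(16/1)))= 96/445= 0.22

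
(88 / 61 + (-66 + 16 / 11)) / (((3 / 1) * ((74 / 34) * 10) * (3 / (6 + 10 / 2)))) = -119969 / 33855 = -3.54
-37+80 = 43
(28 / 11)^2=784 / 121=6.48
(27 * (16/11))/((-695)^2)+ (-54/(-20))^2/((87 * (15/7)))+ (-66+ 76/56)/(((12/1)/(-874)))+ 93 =77678144170313/16178922375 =4801.19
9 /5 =1.80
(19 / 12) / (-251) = -19 / 3012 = -0.01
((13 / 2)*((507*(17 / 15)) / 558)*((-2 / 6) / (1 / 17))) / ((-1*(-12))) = -634933 / 200880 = -3.16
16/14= 8/7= 1.14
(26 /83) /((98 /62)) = 806 /4067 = 0.20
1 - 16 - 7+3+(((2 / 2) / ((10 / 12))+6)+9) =-14 / 5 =-2.80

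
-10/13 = -0.77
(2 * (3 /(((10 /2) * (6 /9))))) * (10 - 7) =27 /5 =5.40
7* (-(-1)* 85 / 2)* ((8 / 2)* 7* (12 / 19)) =99960 / 19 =5261.05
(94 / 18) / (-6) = -0.87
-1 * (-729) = 729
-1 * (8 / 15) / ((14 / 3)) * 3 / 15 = -4 / 175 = -0.02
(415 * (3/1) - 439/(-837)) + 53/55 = 57382081/46035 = 1246.49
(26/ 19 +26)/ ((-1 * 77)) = -0.36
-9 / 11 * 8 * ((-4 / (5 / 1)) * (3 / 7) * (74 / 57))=21312 / 7315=2.91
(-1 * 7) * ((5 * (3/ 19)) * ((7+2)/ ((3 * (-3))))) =105/ 19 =5.53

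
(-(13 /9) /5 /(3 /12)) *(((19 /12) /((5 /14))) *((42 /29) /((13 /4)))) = -14896 /6525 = -2.28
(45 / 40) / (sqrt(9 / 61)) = 3 * sqrt(61) / 8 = 2.93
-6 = -6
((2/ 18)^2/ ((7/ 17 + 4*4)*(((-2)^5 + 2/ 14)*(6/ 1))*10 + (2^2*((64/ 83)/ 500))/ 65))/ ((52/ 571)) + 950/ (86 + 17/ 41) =10589923533002017525/ 963289186814233296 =10.99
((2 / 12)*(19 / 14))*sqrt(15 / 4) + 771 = 19*sqrt(15) / 168 + 771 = 771.44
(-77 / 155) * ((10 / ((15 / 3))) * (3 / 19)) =-462 / 2945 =-0.16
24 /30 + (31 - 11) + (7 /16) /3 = 5027 /240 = 20.95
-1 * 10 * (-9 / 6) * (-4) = -60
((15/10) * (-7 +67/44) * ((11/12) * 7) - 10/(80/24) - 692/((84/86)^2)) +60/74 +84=-363544123/522144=-696.25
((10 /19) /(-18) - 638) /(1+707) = -109103 /121068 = -0.90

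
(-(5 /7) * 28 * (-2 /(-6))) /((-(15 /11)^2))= 484 /135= 3.59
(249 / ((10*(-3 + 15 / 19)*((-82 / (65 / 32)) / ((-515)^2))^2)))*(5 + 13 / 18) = -9655050355122371875 / 3470229504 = -2782251244.19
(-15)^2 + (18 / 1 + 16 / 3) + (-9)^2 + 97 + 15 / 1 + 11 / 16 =21217 / 48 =442.02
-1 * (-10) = 10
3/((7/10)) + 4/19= 598/133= 4.50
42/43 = 0.98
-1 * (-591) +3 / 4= 2367 / 4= 591.75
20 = 20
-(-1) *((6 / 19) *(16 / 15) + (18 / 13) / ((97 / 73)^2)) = 13026734 / 11620115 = 1.12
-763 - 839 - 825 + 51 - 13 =-2389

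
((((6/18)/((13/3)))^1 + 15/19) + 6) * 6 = 10176/247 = 41.20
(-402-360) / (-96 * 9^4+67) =762 / 629789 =0.00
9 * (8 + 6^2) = 396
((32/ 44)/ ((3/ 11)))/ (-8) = -1/ 3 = -0.33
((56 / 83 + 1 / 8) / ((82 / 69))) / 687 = 12213 / 12468592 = 0.00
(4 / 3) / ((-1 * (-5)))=4 / 15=0.27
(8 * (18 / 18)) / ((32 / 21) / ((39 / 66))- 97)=-2184 / 25777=-0.08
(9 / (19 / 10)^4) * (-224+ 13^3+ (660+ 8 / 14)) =1659150000 / 912247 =1818.75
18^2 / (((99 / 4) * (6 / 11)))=24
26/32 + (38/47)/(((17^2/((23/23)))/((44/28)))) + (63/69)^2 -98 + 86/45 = -3420032816591/36214451280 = -94.44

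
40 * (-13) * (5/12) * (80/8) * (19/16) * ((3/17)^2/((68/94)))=-4353375/39304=-110.76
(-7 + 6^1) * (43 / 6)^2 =-51.36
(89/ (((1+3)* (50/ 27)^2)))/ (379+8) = 7209/ 430000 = 0.02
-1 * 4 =-4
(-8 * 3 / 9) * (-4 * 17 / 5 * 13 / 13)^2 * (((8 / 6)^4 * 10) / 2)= -9469952 / 1215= -7794.20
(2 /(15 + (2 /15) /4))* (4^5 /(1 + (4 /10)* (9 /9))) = 307200 /3157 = 97.31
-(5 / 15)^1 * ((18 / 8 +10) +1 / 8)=-33 / 8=-4.12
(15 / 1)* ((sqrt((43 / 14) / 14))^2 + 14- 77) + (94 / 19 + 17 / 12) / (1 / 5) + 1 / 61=-155017727 / 170373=-909.87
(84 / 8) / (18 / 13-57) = -91 / 482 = -0.19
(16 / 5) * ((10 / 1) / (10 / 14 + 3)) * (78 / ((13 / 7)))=4704 / 13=361.85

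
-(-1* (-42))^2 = -1764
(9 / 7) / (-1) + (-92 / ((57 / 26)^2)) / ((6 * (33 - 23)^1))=-547451 / 341145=-1.60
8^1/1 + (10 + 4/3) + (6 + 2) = 82/3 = 27.33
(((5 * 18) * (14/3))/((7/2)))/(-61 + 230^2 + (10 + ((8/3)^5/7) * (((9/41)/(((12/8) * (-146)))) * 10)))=203643720/89686063639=0.00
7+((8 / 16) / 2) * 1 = 29 / 4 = 7.25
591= 591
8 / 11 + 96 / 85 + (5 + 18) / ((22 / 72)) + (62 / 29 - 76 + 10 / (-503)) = 4026512 / 1239895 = 3.25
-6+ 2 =-4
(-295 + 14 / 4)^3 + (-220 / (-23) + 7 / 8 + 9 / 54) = -3418177237 / 138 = -24769400.27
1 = 1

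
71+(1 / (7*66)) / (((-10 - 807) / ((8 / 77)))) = 1031770505 / 14531979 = 71.00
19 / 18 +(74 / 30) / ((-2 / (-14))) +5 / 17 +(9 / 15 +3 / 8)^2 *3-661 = -156557381 / 244800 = -639.53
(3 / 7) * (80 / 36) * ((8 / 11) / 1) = 160 / 231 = 0.69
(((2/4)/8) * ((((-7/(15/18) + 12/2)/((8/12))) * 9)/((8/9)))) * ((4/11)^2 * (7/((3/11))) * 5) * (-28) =11907/11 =1082.45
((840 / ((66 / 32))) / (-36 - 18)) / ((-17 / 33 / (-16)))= -35840 / 153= -234.25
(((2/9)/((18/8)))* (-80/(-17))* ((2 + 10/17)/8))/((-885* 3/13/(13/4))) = -29744/12430179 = -0.00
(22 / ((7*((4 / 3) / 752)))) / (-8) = -1551 / 7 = -221.57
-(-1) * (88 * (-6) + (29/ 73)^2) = -2812871/ 5329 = -527.84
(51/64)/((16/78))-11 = -3643/512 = -7.12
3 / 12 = 1 / 4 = 0.25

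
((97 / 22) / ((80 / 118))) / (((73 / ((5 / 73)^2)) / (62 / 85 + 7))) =51507 / 15944368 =0.00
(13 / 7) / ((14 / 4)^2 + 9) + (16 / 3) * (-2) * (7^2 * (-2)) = 1866076 / 1785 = 1045.42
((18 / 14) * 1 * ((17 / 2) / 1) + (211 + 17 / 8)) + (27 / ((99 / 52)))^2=2881003 / 6776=425.18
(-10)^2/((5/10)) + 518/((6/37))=10183/3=3394.33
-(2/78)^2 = -1/1521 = -0.00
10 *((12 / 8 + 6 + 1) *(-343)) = -29155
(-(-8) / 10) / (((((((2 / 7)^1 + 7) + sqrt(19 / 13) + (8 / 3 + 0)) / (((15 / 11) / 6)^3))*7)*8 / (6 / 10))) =585 / 57007456 - 945*sqrt(247) / 11914558304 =0.00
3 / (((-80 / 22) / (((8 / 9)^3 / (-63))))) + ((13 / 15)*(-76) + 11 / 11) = -992903 / 15309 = -64.86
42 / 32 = 21 / 16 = 1.31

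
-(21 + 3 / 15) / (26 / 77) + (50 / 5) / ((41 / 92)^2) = -1358561 / 109265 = -12.43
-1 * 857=-857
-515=-515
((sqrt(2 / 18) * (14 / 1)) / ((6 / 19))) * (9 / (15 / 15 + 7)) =133 / 8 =16.62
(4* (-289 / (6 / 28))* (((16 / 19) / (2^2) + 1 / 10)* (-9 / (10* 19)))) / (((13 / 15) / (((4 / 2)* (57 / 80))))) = 3222639 / 24700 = 130.47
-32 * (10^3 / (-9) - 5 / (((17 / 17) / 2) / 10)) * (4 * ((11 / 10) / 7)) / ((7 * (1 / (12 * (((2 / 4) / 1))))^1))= 535040 / 147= 3639.73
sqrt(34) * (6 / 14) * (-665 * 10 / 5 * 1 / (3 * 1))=-190 * sqrt(34)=-1107.88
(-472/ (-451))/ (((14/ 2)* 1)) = 472/ 3157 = 0.15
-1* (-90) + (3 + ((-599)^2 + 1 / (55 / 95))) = 3947853 / 11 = 358895.73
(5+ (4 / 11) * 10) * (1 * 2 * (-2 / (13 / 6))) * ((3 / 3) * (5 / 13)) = -11400 / 1859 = -6.13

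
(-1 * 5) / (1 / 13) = -65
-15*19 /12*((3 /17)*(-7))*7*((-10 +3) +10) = 41895 /68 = 616.10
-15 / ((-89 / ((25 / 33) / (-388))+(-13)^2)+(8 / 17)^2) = -108375 / 330554309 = -0.00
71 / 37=1.92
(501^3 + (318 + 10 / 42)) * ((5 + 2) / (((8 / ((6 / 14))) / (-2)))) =-660197051 / 7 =-94313864.43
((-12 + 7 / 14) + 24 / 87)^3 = -275894451 / 195112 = -1414.03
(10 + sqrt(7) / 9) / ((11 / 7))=7 * sqrt(7) / 99 + 70 / 11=6.55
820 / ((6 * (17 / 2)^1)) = 820 / 51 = 16.08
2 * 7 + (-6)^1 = 8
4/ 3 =1.33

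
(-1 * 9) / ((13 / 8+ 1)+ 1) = -2.48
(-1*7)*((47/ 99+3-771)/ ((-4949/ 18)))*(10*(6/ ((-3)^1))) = 434200/ 1111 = 390.82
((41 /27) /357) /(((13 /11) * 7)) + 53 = 46489348 /877149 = 53.00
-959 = -959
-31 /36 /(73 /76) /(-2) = 589 /1314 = 0.45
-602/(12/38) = -5719/3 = -1906.33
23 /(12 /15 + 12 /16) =460 /31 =14.84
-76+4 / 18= -682 / 9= -75.78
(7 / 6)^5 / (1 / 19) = 319333 / 7776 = 41.07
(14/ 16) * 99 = 693/ 8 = 86.62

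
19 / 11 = 1.73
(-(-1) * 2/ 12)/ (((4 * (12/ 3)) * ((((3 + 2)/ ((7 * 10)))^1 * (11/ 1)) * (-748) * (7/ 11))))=-1/ 35904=-0.00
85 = 85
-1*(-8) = 8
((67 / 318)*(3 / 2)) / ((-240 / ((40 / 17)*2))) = -67 / 10812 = -0.01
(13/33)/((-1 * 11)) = -13/363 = -0.04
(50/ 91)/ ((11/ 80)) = 4000/ 1001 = 4.00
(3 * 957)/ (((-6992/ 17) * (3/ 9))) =-146421/ 6992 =-20.94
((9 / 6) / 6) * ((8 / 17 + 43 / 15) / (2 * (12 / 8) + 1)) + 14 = 57971 / 4080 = 14.21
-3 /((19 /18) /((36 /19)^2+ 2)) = -108972 /6859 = -15.89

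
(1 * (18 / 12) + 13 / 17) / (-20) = -77 / 680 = -0.11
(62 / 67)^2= 3844 / 4489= 0.86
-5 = -5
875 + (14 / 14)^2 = 876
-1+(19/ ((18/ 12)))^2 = 1435/ 9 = 159.44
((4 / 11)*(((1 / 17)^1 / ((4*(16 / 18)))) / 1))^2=81 / 2238016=0.00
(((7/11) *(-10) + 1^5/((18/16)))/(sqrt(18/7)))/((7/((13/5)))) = -3523 *sqrt(14)/10395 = -1.27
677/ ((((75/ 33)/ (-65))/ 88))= -8519368/ 5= -1703873.60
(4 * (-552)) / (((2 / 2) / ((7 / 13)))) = -15456 / 13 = -1188.92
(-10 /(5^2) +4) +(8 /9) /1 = 202 /45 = 4.49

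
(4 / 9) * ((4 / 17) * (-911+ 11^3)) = 2240 / 51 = 43.92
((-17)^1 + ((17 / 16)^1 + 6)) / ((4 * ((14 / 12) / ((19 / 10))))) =-9063 / 2240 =-4.05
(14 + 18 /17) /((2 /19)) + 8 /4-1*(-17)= 2755 /17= 162.06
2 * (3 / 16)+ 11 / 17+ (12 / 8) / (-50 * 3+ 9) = 6465 / 6392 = 1.01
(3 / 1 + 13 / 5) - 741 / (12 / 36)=-11087 / 5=-2217.40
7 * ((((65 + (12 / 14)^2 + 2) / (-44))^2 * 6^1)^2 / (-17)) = -1092122913682089 / 13118552452544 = -83.25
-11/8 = -1.38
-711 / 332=-2.14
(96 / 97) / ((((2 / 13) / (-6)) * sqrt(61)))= -3744 * sqrt(61) / 5917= -4.94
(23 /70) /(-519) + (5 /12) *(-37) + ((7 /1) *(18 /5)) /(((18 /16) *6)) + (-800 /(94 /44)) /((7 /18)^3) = -1067391563971 /167335980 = -6378.73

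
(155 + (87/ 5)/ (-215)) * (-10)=-333076/ 215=-1549.19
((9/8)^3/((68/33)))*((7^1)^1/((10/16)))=168399/21760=7.74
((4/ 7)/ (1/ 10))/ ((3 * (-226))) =-20/ 2373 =-0.01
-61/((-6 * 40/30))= 61/8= 7.62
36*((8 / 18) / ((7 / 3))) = 48 / 7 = 6.86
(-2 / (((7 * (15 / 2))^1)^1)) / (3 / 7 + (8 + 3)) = -1 / 300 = -0.00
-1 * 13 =-13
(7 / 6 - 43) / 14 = -251 / 84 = -2.99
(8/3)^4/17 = 4096/1377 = 2.97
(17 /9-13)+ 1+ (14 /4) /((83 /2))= -7490 /747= -10.03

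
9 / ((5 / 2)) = 18 / 5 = 3.60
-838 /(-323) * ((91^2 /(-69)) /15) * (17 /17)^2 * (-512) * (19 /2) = 1776506368 /17595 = 100966.55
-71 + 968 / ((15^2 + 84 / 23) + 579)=-162079 / 2322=-69.80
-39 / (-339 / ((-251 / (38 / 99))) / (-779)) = 13244517 / 226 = 58604.06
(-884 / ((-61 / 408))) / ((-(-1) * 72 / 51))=4188.13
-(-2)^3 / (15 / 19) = 152 / 15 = 10.13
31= 31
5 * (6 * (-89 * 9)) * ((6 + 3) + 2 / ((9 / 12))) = -280350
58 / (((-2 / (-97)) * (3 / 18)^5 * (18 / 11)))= 13367376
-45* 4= -180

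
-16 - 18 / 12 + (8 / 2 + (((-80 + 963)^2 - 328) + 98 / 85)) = 132489271 / 170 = 779348.65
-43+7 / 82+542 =499.09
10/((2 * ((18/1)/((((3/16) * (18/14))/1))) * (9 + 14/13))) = 195/29344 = 0.01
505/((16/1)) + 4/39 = 19759/624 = 31.67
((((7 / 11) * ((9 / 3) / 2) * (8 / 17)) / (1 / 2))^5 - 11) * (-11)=2381535465209 / 20788126337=114.56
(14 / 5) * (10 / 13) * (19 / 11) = 532 / 143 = 3.72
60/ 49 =1.22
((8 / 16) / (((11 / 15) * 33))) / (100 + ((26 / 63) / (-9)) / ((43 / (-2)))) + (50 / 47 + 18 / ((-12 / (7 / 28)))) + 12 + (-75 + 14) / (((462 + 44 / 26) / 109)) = -6269526973863 / 3799221096176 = -1.65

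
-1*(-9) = 9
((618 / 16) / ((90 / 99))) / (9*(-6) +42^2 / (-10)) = -1133 / 6144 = -0.18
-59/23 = -2.57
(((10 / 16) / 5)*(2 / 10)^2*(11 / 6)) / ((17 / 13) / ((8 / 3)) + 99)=0.00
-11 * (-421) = 4631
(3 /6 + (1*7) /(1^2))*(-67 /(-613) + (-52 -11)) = -289140 /613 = -471.68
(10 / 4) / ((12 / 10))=25 / 12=2.08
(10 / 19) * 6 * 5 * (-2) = -600 / 19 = -31.58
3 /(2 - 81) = -3 /79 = -0.04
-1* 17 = -17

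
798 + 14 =812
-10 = -10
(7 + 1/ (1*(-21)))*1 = 146/ 21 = 6.95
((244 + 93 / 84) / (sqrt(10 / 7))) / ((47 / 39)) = 267657 * sqrt(70) / 13160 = 170.17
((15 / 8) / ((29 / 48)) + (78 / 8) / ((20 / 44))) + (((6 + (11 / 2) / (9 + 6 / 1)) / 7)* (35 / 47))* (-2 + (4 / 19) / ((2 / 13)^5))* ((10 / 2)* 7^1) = 119920506327 / 2071760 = 57883.40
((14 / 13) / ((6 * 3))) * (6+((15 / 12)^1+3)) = 287 / 468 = 0.61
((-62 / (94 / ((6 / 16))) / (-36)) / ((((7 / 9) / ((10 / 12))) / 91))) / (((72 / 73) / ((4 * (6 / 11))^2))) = 147095 / 45496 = 3.23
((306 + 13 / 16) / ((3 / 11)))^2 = 2915892001 / 2304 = 1265578.13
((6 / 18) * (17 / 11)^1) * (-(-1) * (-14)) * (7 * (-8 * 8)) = 106624 / 33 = 3231.03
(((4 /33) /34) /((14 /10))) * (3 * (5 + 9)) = 20 /187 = 0.11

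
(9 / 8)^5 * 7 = 413343 / 32768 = 12.61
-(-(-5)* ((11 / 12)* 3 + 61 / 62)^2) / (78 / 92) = -24652435 / 299832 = -82.22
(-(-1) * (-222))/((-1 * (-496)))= -111/248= -0.45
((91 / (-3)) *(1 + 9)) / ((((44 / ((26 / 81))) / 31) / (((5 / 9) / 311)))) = -0.12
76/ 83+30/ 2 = 1321/ 83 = 15.92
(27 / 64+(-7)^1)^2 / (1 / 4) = 177241 / 1024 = 173.09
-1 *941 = -941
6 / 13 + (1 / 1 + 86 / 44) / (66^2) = 575837 / 1245816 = 0.46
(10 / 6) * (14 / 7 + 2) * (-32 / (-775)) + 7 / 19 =5687 / 8835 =0.64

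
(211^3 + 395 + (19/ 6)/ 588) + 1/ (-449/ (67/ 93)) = 461319952225301/ 49106232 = 9394326.00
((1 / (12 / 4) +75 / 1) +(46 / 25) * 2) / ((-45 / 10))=-11852 / 675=-17.56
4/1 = 4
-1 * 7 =-7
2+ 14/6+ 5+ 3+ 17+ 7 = 109/3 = 36.33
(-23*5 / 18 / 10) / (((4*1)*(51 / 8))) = -23 / 918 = -0.03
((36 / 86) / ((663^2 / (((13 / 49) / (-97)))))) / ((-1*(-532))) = -1 / 204248606198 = -0.00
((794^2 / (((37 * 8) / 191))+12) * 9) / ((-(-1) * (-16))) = -270937863 / 1184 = -228832.65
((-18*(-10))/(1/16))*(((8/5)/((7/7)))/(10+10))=230.40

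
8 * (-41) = -328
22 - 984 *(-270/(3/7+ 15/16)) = 3306614/17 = 194506.71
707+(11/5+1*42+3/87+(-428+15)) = 49044/145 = 338.23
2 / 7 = 0.29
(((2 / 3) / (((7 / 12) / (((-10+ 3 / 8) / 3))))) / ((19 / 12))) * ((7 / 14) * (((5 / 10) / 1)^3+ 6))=-539 / 76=-7.09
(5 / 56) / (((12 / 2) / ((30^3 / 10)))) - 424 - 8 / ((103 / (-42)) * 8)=-1105765 / 2884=-383.41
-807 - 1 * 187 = -994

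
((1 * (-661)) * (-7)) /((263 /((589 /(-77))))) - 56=-551337 /2893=-190.58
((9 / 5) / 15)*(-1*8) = -0.96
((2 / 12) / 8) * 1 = 1 / 48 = 0.02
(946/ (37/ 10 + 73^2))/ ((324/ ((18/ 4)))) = 2365/ 959886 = 0.00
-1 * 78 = -78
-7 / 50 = -0.14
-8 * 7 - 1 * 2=-58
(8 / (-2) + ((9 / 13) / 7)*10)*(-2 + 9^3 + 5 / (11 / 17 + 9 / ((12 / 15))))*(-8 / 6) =30713208 / 10517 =2920.34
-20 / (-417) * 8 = 160 / 417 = 0.38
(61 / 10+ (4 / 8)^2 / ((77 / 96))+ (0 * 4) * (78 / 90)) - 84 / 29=3.52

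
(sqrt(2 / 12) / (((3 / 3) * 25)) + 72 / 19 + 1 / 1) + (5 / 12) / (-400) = sqrt(6) / 150 + 87341 / 18240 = 4.80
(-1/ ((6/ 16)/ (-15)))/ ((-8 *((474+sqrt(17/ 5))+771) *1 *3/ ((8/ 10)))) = -2075/ 1937527+sqrt(85)/ 5812581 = -0.00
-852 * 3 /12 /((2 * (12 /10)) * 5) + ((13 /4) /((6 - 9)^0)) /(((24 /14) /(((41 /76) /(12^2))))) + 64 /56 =-61041403 /3677184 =-16.60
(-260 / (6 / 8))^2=1081600 / 9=120177.78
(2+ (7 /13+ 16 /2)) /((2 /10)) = 685 /13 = 52.69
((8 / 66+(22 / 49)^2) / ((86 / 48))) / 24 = 25576 / 3407019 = 0.01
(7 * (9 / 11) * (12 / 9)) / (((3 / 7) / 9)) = 1764 / 11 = 160.36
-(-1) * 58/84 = 29/42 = 0.69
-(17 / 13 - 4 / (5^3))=-2073 / 1625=-1.28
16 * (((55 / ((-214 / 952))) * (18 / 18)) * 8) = -3351040 / 107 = -31318.13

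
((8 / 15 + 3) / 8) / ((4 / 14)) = 371 / 240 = 1.55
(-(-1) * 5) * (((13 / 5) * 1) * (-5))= -65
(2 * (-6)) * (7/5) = -16.80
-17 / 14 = -1.21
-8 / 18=-4 / 9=-0.44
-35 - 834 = -869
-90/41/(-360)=1/164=0.01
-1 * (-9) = 9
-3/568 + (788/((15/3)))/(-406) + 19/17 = 7097651/9800840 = 0.72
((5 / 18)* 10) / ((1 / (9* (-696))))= -17400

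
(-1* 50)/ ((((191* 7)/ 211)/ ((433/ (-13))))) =4568150/ 17381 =262.82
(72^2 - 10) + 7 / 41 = 212141 / 41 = 5174.17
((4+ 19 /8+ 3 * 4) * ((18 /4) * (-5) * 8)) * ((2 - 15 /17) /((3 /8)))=-9857.65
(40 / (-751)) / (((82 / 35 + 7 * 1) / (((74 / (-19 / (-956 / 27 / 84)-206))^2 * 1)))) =-437912434400 / 363269414041617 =-0.00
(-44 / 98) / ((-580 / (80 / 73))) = 88 / 103733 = 0.00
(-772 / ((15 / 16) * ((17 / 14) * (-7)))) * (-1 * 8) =-197632 / 255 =-775.03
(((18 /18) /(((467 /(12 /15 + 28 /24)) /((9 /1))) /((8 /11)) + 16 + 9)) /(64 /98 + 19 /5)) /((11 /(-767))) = -26608764 /104132677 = -0.26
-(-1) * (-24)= -24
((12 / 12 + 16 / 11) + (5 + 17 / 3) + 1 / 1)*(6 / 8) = 233 / 22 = 10.59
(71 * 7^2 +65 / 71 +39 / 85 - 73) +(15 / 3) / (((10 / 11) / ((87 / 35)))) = 57808831 / 16898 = 3421.05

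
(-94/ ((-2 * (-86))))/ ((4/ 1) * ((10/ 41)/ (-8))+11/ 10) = -9635/ 17243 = -0.56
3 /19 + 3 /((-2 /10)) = -282 /19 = -14.84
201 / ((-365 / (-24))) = 4824 / 365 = 13.22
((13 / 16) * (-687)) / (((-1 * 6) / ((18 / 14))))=26793 / 224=119.61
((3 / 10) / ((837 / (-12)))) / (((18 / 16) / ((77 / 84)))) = -44 / 12555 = -0.00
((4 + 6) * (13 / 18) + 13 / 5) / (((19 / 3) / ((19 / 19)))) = 442 / 285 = 1.55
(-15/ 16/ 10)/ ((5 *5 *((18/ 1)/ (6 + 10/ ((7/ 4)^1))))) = -41/ 16800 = -0.00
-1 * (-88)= 88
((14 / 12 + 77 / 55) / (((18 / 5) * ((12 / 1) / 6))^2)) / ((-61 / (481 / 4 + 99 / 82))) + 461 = 35854030129 / 77791104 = 460.90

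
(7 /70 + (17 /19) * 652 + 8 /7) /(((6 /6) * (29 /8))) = 3110132 /19285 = 161.27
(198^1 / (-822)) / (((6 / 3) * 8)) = -33 / 2192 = -0.02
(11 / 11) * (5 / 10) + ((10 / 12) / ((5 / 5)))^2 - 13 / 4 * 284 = -33185 / 36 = -921.81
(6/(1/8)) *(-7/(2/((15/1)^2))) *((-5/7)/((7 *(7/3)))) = 81000/49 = 1653.06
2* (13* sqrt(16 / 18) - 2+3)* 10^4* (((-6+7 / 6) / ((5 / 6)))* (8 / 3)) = -24128000* sqrt(2) / 9 - 928000 / 3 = -4100682.76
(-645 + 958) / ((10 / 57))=17841 / 10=1784.10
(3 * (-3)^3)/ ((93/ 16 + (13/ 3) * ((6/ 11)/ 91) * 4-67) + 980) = -99792/ 1132105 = -0.09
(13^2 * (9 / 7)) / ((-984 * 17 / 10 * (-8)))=2535 / 156128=0.02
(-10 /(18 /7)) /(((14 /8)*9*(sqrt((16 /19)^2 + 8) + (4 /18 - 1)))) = -152*sqrt(786) /47395 - 10108 /426555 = -0.11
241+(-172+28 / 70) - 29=202 / 5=40.40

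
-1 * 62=-62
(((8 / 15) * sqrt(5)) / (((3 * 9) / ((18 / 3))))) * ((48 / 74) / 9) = 128 * sqrt(5) / 14985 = 0.02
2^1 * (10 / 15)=4 / 3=1.33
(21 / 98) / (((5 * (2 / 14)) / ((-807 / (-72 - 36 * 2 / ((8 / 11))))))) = 269 / 190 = 1.42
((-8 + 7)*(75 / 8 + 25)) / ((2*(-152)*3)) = 275 / 7296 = 0.04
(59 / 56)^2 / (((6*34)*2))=3481 / 1279488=0.00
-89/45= -1.98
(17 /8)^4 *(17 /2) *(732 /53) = 259833831 /108544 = 2393.81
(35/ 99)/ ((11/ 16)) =560/ 1089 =0.51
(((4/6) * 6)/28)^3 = 1/343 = 0.00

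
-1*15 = -15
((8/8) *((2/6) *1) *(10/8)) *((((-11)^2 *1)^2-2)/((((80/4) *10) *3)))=14639/1440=10.17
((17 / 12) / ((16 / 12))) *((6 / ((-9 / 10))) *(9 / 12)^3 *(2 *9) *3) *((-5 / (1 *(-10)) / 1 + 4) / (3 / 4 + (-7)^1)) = 37179 / 320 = 116.18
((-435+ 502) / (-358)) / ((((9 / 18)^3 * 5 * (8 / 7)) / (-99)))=46431 / 1790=25.94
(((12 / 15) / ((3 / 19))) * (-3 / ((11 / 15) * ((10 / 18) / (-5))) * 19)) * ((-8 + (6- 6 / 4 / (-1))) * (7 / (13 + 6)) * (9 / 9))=-7182 / 11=-652.91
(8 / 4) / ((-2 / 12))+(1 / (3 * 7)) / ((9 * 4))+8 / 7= -8207 / 756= -10.86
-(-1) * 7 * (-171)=-1197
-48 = -48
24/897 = 8/299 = 0.03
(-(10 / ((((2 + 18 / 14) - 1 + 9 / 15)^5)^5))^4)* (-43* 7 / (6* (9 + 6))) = 7680171722569042730160466195579101876687314760936466816577210310672211644730221147118963629100110292724483194886958732638948532667200197465717792510986328125000 / 2434332446479373483940475239726777750310144544502902499201180944205391362876065351495510412912070131876020862379352078414812673535901491851824466900966850496961800940843442073583399626971007358245590009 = 0.00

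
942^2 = 887364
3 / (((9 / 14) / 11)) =154 / 3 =51.33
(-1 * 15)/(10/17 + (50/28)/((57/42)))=-323/41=-7.88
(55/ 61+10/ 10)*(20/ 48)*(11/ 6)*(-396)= -575.25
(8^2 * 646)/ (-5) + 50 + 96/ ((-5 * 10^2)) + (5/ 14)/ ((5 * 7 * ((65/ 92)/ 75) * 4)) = -1308831351/ 159250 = -8218.72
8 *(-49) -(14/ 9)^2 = -31948/ 81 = -394.42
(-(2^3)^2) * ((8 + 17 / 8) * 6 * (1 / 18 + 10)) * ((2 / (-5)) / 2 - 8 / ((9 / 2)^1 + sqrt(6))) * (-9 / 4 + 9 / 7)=-9764226 / 95 + 2814912 * sqrt(6) / 133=-50938.48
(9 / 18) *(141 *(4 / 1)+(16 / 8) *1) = 283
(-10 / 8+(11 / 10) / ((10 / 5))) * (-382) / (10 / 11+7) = 14707 / 435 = 33.81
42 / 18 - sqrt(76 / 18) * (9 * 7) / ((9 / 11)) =7 / 3 - 77 * sqrt(38) / 3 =-155.89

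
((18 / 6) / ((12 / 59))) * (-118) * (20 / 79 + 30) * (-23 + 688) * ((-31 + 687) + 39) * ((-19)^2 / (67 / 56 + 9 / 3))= -7773267317078200 / 3713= -2093527421782.44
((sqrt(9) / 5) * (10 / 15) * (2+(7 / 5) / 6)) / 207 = 67 / 15525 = 0.00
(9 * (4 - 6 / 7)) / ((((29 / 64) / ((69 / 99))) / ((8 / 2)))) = 35328 / 203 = 174.03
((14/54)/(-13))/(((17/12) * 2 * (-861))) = 0.00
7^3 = 343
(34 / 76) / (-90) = -17 / 3420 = -0.00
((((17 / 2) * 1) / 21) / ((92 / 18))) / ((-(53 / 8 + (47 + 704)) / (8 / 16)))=-51 / 975821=-0.00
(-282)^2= 79524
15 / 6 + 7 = 19 / 2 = 9.50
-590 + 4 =-586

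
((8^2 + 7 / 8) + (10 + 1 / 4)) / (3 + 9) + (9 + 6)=2041 / 96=21.26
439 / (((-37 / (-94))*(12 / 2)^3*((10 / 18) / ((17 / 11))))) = 350761 / 24420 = 14.36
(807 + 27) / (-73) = -11.42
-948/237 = -4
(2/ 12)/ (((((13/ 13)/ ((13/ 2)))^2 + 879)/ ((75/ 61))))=845/ 3624742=0.00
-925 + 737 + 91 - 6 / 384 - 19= -116.02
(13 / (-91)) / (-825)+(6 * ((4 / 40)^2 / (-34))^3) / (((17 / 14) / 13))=6681616937 / 38586702000000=0.00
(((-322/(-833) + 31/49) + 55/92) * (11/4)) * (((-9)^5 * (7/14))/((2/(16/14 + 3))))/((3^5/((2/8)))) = -9606139191/34332928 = -279.79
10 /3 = 3.33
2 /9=0.22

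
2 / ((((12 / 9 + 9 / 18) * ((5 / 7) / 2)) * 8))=21 / 55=0.38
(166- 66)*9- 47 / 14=12553 / 14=896.64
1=1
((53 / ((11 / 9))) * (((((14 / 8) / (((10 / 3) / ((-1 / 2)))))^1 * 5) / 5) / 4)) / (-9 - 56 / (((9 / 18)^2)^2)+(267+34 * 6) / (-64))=10017 / 3211505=0.00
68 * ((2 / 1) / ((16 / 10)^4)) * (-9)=-95625 / 512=-186.77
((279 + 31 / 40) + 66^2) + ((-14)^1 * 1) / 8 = 185361 / 40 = 4634.02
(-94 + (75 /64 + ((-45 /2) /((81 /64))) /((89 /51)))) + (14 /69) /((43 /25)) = -579656601 /5633344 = -102.90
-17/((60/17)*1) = -289/60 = -4.82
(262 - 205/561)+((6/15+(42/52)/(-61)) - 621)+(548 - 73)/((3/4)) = 406843289/1482910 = 274.35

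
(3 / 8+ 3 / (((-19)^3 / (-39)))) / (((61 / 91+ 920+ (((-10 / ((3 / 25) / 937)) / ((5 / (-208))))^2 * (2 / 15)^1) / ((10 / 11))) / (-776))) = -5127171777 / 26079588365024749133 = -0.00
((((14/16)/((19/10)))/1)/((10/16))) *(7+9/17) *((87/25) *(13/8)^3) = 1337973/16150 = 82.85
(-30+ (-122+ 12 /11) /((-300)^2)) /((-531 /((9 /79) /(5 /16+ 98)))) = 5940266 /90730443375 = 0.00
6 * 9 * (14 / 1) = 756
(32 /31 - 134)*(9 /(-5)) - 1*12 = 35238 /155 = 227.34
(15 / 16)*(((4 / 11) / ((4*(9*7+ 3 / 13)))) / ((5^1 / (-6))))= -39 / 24112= -0.00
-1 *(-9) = 9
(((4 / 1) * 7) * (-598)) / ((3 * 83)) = -16744 / 249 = -67.24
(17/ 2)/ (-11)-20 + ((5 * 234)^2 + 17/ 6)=45173108/ 33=1368882.06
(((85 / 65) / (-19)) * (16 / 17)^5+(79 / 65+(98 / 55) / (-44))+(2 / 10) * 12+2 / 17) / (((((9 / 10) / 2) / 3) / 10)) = 1818080222540 / 7488576381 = 242.78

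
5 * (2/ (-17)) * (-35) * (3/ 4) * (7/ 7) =525/ 34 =15.44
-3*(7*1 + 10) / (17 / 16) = -48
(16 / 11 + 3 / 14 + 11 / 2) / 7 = 552 / 539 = 1.02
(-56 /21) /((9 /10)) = -80 /27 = -2.96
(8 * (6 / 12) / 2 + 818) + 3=823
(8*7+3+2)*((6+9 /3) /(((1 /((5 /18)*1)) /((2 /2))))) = 305 /2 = 152.50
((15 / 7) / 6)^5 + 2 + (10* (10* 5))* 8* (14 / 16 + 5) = 12639942773 / 537824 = 23502.01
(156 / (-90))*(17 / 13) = -34 / 15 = -2.27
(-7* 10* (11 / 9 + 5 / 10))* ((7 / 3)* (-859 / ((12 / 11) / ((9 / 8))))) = 71765155 / 288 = 249184.57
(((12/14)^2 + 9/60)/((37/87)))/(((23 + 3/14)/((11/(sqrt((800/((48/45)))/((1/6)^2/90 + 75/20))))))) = 92191 * sqrt(36453)/252525000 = 0.07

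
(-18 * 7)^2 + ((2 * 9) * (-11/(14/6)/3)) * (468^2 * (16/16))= -43255620/7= -6179374.29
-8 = -8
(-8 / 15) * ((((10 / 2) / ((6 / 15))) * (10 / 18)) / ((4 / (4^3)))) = -1600 / 27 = -59.26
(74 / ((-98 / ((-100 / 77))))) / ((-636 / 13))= -12025 / 599907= -0.02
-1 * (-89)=89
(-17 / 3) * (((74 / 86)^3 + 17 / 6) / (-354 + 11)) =28144129 / 490876218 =0.06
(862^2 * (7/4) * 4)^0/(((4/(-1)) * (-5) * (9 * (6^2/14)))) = 7/3240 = 0.00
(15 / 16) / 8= 15 / 128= 0.12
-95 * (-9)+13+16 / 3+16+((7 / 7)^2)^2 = 2671 / 3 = 890.33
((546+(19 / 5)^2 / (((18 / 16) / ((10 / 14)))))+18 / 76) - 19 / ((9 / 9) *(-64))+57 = 234689363 / 383040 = 612.70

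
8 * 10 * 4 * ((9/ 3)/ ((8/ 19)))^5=3008460285/ 512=5875898.99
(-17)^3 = -4913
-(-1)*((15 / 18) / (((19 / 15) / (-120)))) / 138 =-250 / 437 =-0.57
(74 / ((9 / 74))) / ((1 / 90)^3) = 443556000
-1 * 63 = -63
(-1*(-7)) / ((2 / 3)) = 21 / 2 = 10.50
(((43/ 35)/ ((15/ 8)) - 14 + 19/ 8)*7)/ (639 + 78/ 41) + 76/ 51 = 367297519/ 268025400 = 1.37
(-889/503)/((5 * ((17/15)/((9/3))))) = -8001/8551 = -0.94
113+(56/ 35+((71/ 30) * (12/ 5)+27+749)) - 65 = 20782/ 25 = 831.28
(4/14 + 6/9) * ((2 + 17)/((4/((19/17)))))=1805/357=5.06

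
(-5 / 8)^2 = 25 / 64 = 0.39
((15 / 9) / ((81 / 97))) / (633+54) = 485 / 166941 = 0.00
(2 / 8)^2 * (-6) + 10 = 77 / 8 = 9.62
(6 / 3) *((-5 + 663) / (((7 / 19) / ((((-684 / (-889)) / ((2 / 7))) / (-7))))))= -1221624 / 889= -1374.16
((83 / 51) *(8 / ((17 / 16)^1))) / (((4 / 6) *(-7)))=-5312 / 2023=-2.63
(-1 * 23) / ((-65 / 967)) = 22241 / 65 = 342.17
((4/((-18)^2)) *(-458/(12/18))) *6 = -458/9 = -50.89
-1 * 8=-8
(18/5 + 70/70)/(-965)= -23/4825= -0.00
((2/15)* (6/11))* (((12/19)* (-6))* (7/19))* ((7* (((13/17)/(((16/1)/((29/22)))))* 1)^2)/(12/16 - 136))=0.00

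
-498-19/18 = -8983/18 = -499.06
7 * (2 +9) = 77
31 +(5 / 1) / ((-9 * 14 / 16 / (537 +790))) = -811.54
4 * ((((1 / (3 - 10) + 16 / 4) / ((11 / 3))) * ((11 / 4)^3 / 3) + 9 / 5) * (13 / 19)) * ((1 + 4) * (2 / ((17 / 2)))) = 264771 / 9044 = 29.28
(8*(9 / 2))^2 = 1296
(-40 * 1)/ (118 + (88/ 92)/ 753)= -86595/ 255458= -0.34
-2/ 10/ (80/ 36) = -9/ 100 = -0.09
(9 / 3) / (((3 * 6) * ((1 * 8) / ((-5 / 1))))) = -5 / 48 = -0.10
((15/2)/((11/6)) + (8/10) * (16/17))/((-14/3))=-1941/1870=-1.04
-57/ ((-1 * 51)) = 19/ 17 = 1.12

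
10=10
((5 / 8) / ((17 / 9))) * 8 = 45 / 17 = 2.65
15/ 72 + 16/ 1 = 389/ 24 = 16.21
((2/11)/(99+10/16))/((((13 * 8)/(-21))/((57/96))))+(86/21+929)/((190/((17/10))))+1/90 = 18247191265/2182772592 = 8.36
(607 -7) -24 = 576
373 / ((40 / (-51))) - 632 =-44303 / 40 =-1107.58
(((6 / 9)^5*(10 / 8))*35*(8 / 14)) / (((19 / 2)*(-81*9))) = -1600 / 3365793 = -0.00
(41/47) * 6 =246/47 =5.23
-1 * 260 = -260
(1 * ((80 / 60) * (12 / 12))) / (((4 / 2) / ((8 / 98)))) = 8 / 147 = 0.05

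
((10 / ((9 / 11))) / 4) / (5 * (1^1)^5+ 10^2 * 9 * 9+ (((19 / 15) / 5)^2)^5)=34413814544677734375 / 91284207356317308296852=0.00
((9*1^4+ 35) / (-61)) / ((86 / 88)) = -1936 / 2623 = -0.74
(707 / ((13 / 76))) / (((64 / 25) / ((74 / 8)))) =14934.53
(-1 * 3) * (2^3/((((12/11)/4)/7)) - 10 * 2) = -556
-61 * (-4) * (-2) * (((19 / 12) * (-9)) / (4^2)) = 3477 / 8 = 434.62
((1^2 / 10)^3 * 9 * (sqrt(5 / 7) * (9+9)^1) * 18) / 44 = 729 * sqrt(35) / 77000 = 0.06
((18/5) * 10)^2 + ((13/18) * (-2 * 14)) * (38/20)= 56591/45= 1257.58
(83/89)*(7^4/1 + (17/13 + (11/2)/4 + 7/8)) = 10378071/4628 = 2242.45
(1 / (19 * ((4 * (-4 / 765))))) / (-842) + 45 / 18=640685 / 255968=2.50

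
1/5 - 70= -349/5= -69.80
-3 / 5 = -0.60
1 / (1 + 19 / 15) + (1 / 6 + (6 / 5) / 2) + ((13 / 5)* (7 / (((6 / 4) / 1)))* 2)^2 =2257052 / 3825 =590.08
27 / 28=0.96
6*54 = 324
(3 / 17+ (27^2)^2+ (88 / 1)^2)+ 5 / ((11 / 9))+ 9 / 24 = 539189.64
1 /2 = 0.50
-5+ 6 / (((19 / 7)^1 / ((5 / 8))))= -275 / 76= -3.62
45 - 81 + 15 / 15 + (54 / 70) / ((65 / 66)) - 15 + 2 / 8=-445597 / 9100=-48.97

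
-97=-97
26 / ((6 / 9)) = 39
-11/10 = -1.10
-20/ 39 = -0.51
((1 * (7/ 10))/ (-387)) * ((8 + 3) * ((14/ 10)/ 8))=-539/ 154800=-0.00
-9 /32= -0.28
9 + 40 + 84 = 133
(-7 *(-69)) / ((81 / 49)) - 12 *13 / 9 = 7421 / 27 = 274.85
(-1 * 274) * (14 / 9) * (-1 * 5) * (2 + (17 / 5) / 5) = 257012 / 45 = 5711.38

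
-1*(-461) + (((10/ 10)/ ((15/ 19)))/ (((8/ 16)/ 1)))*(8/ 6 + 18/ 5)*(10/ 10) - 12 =461.50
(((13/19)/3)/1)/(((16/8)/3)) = 13/38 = 0.34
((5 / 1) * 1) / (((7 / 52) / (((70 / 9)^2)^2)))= 891800000 / 6561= 135924.40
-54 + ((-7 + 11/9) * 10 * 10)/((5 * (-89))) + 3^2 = -35005/801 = -43.70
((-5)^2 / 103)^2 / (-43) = -625 / 456187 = -0.00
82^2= 6724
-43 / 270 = -0.16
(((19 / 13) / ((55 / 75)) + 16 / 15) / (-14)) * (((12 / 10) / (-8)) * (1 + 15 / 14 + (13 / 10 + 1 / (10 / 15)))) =203453 / 1274000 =0.16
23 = 23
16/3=5.33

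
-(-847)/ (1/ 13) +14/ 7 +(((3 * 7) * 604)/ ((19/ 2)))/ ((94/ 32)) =10240497/ 893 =11467.52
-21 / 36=-7 / 12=-0.58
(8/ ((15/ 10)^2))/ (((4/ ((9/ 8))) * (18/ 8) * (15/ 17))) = 68/ 135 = 0.50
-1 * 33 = -33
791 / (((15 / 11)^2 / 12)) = 382844 / 75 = 5104.59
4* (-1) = -4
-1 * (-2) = 2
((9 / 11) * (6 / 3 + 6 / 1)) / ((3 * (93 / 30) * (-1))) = -240 / 341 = -0.70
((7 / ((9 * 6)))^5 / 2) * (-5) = -84035 / 918330048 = -0.00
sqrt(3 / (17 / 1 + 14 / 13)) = sqrt(9165) / 235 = 0.41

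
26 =26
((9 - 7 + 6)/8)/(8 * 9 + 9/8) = 8/585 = 0.01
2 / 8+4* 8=129 / 4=32.25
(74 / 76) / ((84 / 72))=111 / 133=0.83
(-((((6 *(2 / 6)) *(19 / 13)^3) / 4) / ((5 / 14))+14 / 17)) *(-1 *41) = 39770451 / 186745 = 212.97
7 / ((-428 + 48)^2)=7 / 144400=0.00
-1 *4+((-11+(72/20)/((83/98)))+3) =-3216/415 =-7.75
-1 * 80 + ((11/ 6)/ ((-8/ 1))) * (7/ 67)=-257357/ 3216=-80.02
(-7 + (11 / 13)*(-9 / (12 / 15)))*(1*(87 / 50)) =-74733 / 2600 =-28.74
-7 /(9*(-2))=7 /18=0.39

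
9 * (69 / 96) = 6.47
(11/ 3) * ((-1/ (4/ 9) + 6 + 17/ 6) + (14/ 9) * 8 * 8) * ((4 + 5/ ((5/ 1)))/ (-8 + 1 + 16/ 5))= -1050775/ 2052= -512.07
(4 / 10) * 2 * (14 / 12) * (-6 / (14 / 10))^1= -4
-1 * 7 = -7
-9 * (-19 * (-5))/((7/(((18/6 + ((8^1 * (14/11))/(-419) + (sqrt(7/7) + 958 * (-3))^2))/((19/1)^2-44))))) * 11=-32527016605980/929761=-34984277.26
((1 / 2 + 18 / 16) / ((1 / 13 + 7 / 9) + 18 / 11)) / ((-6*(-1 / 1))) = 5577 / 51296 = 0.11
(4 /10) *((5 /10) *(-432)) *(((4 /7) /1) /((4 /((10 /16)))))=-54 /7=-7.71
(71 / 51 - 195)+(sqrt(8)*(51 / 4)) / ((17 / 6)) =-9874 / 51+9*sqrt(2) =-180.88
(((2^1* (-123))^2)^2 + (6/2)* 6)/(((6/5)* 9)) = 1017273965/3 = 339091321.67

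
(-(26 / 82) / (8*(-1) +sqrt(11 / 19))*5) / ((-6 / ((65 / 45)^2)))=-166972 / 2401083- 2197*sqrt(209) / 4802166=-0.08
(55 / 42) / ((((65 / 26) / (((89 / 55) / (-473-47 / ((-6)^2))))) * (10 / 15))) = -1602 / 597625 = -0.00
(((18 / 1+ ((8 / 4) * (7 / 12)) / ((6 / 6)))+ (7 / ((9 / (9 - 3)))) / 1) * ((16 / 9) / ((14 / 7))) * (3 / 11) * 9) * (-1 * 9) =-468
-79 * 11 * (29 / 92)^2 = -730829 / 8464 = -86.35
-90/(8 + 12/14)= -315/31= -10.16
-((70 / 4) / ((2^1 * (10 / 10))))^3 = -42875 / 64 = -669.92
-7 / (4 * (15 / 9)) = -21 / 20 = -1.05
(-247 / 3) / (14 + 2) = -247 / 48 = -5.15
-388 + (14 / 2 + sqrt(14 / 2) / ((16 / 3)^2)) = -381 + 9*sqrt(7) / 256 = -380.91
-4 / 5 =-0.80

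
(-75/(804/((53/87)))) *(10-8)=-1325/11658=-0.11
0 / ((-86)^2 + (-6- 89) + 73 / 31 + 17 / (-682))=0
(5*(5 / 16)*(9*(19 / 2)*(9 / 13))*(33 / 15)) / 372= 28215 / 51584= 0.55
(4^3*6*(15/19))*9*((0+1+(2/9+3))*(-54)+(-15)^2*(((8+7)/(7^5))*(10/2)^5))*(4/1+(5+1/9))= 3171571649280/319333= 9931863.13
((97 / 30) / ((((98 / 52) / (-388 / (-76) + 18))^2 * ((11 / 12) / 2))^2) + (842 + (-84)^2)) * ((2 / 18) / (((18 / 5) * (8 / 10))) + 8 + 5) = 97549610980852348883087 / 21037836170334060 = 4636865.23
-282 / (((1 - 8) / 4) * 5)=1128 / 35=32.23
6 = 6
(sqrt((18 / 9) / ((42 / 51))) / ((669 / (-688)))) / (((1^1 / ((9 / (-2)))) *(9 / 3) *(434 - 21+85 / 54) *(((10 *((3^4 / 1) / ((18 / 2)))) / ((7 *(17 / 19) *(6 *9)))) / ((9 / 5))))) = 8526384 *sqrt(119) / 2371342975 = 0.04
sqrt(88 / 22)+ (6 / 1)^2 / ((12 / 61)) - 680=-495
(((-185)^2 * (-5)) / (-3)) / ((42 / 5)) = 855625 / 126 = 6790.67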